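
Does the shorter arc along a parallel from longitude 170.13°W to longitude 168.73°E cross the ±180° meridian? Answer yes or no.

Naïve |168.73 − -170.13| = 338.86° > 180°, so the shorter arc goes the other way round — across 180°.
Signed shortest Δλ = ((168.73 − -170.13 + 180) mod 360) − 180 = -21.14°.
Going west by 21.14° from -170.13° passes through 180° before reaching +168.73°.

Yes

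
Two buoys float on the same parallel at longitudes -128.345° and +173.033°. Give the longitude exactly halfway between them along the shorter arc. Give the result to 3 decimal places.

-157.656°

Signed shortest Δλ from -128.345° to +173.033° is -58.622°.
Midpoint longitude = -128.345° + (-58.622°)/2 = -128.345° − 29.311° = -157.656°.
(The naïve average (-128.345 + +173.033)/2 = 22.344° is on the wrong side of the globe.)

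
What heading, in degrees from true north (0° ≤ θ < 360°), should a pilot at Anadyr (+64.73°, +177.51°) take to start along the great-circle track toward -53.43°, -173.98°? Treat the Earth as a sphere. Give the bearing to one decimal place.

174.3°

Δλ = -173.98 − 177.51 = -351.49°; wrapped into (−180°, 180°]: 8.51°.
θ = atan2( sin Δλ · cos φ₂ , cos φ₁ · sin φ₂ − sin φ₁ · cos φ₂ · cos Δλ )
  = atan2(0.08817, -0.87570) = 174.251° → normalised to [0°, 360°): 174.251°.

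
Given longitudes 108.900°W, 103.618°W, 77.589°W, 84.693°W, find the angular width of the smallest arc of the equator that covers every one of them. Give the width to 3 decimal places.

31.311°

Sort the longitudes: -108.900°, -103.618°, -84.693°, -77.589°.
Eastward gaps between consecutive values (wrapping around): 5.282°, 18.925°, 7.104°, 328.689°.
Largest gap = 328.689° ⇒ minimal covering band is its complement: 360° − 328.689° = 31.311°.
Band runs from -108.900° eastward to -77.589°.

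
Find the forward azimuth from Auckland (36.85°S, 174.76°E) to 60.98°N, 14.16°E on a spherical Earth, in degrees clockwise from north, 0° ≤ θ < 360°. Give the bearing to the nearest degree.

339°

Δλ = 14.16 − 174.76 = -160.60°.
θ = atan2( sin Δλ · cos φ₂ , cos φ₁ · sin φ₂ − sin φ₁ · cos φ₂ · cos Δλ )
  = atan2(-0.16114, 0.42533) = -20.749° → normalised to [0°, 360°): 339.251°.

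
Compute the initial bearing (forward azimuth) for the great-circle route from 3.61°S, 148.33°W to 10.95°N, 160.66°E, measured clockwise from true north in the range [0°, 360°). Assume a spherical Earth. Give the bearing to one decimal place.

Δλ = 160.66 − -148.33 = 308.99°; wrapped into (−180°, 180°]: -51.01°.
θ = atan2( sin Δλ · cos φ₂ , cos φ₁ · sin φ₂ − sin φ₁ · cos φ₂ · cos Δλ )
  = atan2(-0.76310, 0.22847) = -73.333° → normalised to [0°, 360°): 286.667°.

286.7°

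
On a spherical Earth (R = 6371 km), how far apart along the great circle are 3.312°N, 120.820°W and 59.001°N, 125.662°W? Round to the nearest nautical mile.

Δλ = -125.662 − -120.820 = -4.842°.
Δφ = 59.001 − 3.312 = 55.689°.
a = sin²(Δφ/2) + cos φ₁ · cos φ₂ · sin²(Δλ/2) = 0.219075.
c = 2·atan2(√a, √(1−a)) = 0.97418 rad → d = 6371·c ≈ 6206.48 km ≈ 3351.23 nmi.

3351 nmi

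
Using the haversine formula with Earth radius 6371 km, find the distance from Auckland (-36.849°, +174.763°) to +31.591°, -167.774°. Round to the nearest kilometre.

Δλ = -167.774 − 174.763 = -342.537°; wrapped into (−180°, 180°]: 17.463°.
Δφ = 31.591 − -36.849 = 68.440°.
a = sin²(Δφ/2) + cos φ₁ · cos φ₂ · sin²(Δλ/2) = 0.331970.
c = 2·atan2(√a, √(1−a)) = 1.22807 rad → d = 6371·c ≈ 7824.01 km.

7824 km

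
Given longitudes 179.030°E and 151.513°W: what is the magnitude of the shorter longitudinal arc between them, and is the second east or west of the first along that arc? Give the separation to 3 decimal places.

Raw difference: -151.513 − 179.030 = -330.543°.
Normalise into (−180°, 180°]: -330.543° + 360° = 29.457°.
Positive ⇒ the second point lies to the east; separation 29.457°.

29.457° east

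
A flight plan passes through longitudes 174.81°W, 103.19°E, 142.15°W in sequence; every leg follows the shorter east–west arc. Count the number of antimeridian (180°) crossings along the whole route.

Leg 1: -174.81° → +103.19°, shortest Δλ = -82.0° (west) — crosses 180°.
Leg 2: +103.19° → -142.15°, shortest Δλ = 114.66° (east) — crosses 180°.
Total crossings: 2.

2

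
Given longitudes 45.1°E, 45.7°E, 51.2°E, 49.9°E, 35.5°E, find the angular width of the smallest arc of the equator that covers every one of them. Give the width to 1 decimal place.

15.7°

Sort the longitudes: +35.5°, +45.1°, +45.7°, +49.9°, +51.2°.
Eastward gaps between consecutive values (wrapping around): 9.6°, 0.6°, 4.2°, 1.3°, 344.3°.
Largest gap = 344.3° ⇒ minimal covering band is its complement: 360° − 344.3° = 15.7°.
Band runs from +35.5° eastward to +51.2°.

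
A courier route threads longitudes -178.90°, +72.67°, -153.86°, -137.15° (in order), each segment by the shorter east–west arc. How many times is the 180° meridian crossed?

2

Leg 1: -178.90° → +72.67°, shortest Δλ = -108.43° (west) — crosses 180°.
Leg 2: +72.67° → -153.86°, shortest Δλ = 133.47° (east) — crosses 180°.
Leg 3: -153.86° → -137.15°, shortest Δλ = 16.71° (east) — does not cross 180°.
Total crossings: 2.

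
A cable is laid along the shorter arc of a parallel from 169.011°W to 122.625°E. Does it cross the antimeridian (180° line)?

Naïve |122.625 − -169.011| = 291.636° > 180°, so the shorter arc goes the other way round — across 180°.
Signed shortest Δλ = ((122.625 − -169.011 + 180) mod 360) − 180 = -68.364°.
Going west by 68.364° from -169.011° passes through 180° before reaching +122.625°.

Yes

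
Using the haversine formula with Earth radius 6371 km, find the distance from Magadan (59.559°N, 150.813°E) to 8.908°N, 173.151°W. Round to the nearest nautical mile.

Δλ = -173.151 − 150.813 = -323.964°; wrapped into (−180°, 180°]: 36.036°.
Δφ = 8.908 − 59.559 = -50.651°.
a = sin²(Δφ/2) + cos φ₁ · cos φ₂ · sin²(Δλ/2) = 0.230869.
c = 2·atan2(√a, √(1−a)) = 1.00242 rad → d = 6371·c ≈ 6386.43 km ≈ 3448.40 nmi.

3448 nmi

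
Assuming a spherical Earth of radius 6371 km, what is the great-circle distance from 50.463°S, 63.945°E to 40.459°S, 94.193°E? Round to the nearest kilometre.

2584 km

Δλ = 94.193 − 63.945 = 30.248°.
Δφ = -40.459 − -50.463 = 10.004°.
a = sin²(Δφ/2) + cos φ₁ · cos φ₂ · sin²(Δλ/2) = 0.040574.
c = 2·atan2(√a, √(1−a)) = 0.40563 rad → d = 6371·c ≈ 2584.29 km.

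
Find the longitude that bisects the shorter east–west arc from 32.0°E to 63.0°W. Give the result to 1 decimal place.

15.5°W

Signed shortest Δλ from +32.0° to -63.0° is -95.0°.
Midpoint longitude = +32.0° + (-95.0°)/2 = +32.0° − 47.5° = -15.5°.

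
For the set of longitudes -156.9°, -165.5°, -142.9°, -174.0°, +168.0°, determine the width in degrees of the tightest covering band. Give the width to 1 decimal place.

49.1°

Sort the longitudes: -174.0°, -165.5°, -156.9°, -142.9°, +168.0°.
Eastward gaps between consecutive values (wrapping around): 8.5°, 8.6°, 14.0°, 310.9°, 18.0°.
Largest gap = 310.9° ⇒ minimal covering band is its complement: 360° − 310.9° = 49.1°.
Band runs from +168.0° eastward to -142.9°, crossing the antimeridian.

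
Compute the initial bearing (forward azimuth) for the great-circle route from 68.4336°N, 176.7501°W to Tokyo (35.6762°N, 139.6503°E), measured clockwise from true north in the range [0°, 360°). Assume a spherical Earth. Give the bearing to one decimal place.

239.3°

Δλ = 139.6503 − -176.7501 = 316.4004°; wrapped into (−180°, 180°]: -43.5996°.
θ = atan2( sin Δλ · cos φ₂ , cos φ₁ · sin φ₂ − sin φ₁ · cos φ₂ · cos Δλ )
  = atan2(-0.56019, -0.33271) = -120.707° → normalised to [0°, 360°): 239.293°.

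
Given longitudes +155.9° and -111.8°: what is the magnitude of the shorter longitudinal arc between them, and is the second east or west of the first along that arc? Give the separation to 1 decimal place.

92.3° east

Raw difference: -111.8 − 155.9 = -267.7°.
Normalise into (−180°, 180°]: -267.7° + 360° = 92.3°.
Positive ⇒ the second point lies to the east; separation 92.3°.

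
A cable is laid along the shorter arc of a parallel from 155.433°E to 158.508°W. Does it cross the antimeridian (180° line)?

Naïve |-158.508 − 155.433| = 313.941° > 180°, so the shorter arc goes the other way round — across 180°.
Signed shortest Δλ = ((-158.508 − 155.433 + 180) mod 360) − 180 = 46.059°.
Going east by 46.059° from +155.433° passes through 180° before reaching -158.508°.

Yes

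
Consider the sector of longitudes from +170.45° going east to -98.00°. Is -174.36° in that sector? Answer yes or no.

Band width going east from +170.45° to -98.00°: ((-98.00 − 170.45) mod 360) = 91.55°.
Offset of -174.36° east of the west edge: ((-174.36 − 170.45) mod 360) = 15.19°.
15.19° ≤ 91.55° ⇒ inside.

Yes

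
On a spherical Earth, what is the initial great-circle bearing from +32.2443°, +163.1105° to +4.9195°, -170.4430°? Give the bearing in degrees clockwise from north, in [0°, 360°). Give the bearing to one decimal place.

132.3°

Δλ = -170.4430 − 163.1105 = -333.5535°; wrapped into (−180°, 180°]: 26.4465°.
θ = atan2( sin Δλ · cos φ₂ , cos φ₁ · sin φ₂ − sin φ₁ · cos φ₂ · cos Δλ )
  = atan2(0.44372, -0.40341) = 132.275° → normalised to [0°, 360°): 132.275°.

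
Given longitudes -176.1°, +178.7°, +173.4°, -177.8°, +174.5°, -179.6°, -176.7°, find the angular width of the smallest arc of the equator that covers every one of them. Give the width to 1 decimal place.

Sort the longitudes: -179.6°, -177.8°, -176.7°, -176.1°, +173.4°, +174.5°, +178.7°.
Eastward gaps between consecutive values (wrapping around): 1.8°, 1.1°, 0.6°, 349.5°, 1.1°, 4.2°, 1.7°.
Largest gap = 349.5° ⇒ minimal covering band is its complement: 360° − 349.5° = 10.5°.
Band runs from +173.4° eastward to -176.1°, crossing the antimeridian.

10.5°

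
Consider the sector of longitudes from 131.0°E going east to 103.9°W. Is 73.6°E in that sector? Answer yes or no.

No

Band width going east from +131.0° to -103.9°: ((-103.9 − 131.0) mod 360) = 125.1°.
Offset of +73.6° east of the west edge: ((73.6 − 131.0) mod 360) = 302.6°.
302.6° > 125.1° ⇒ outside.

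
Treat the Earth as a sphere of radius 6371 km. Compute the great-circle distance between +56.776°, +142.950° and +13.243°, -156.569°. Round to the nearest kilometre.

7002 km

Δλ = -156.569 − 142.950 = -299.519°; wrapped into (−180°, 180°]: 60.481°.
Δφ = 13.243 − 56.776 = -43.533°.
a = sin²(Δφ/2) + cos φ₁ · cos φ₂ · sin²(Δλ/2) = 0.272790.
c = 2·atan2(√a, √(1−a)) = 1.09908 rad → d = 6371·c ≈ 7002.21 km.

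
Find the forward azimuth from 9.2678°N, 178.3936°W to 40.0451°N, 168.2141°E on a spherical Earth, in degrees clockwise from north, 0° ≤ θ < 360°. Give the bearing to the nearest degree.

Δλ = 168.2141 − -178.3936 = 346.6077°; wrapped into (−180°, 180°]: -13.3923°.
θ = atan2( sin Δλ · cos φ₂ , cos φ₁ · sin φ₂ − sin φ₁ · cos φ₂ · cos Δλ )
  = atan2(-0.17731, 0.51506) = -18.996° → normalised to [0°, 360°): 341.004°.

341°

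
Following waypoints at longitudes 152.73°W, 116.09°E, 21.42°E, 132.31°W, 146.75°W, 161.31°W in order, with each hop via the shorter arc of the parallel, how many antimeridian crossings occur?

1

Leg 1: -152.73° → +116.09°, shortest Δλ = -91.18° (west) — crosses 180°.
Leg 2: +116.09° → +21.42°, shortest Δλ = -94.67° (west) — does not cross 180°.
Leg 3: +21.42° → -132.31°, shortest Δλ = -153.73° (west) — does not cross 180°.
Leg 4: -132.31° → -146.75°, shortest Δλ = -14.44° (west) — does not cross 180°.
Leg 5: -146.75° → -161.31°, shortest Δλ = -14.56° (west) — does not cross 180°.
Total crossings: 1.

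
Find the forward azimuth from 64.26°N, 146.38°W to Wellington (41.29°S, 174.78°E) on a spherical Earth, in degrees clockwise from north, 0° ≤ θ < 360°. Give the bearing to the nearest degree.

Δλ = 174.78 − -146.38 = 321.16°; wrapped into (−180°, 180°]: -38.84°.
θ = atan2( sin Δλ · cos φ₂ , cos φ₁ · sin φ₂ − sin φ₁ · cos φ₂ · cos Δλ )
  = atan2(-0.47123, -0.81375) = -149.926° → normalised to [0°, 360°): 210.074°.

210°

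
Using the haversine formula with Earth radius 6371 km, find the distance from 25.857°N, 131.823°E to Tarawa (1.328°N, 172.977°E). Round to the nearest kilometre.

Δλ = 172.977 − 131.823 = 41.154°.
Δφ = 1.328 − 25.857 = -24.529°.
a = sin²(Δφ/2) + cos φ₁ · cos φ₂ · sin²(Δλ/2) = 0.156256.
c = 2·atan2(√a, √(1−a)) = 0.81277 rad → d = 6371·c ≈ 5178.17 km.

5178 km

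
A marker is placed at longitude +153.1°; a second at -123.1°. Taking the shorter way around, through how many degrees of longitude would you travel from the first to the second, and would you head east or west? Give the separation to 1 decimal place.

Raw difference: -123.1 − 153.1 = -276.2°.
Normalise into (−180°, 180°]: -276.2° + 360° = 83.8°.
Positive ⇒ the second point lies to the east; separation 83.8°.

83.8° east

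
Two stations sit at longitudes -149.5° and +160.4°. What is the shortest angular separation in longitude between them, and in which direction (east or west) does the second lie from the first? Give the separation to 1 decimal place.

50.1° west

Raw difference: 160.4 − -149.5 = 309.9°.
Normalise into (−180°, 180°]: 309.9° − 360° = -50.1°.
Negative ⇒ the second point lies to the west; separation 50.1°.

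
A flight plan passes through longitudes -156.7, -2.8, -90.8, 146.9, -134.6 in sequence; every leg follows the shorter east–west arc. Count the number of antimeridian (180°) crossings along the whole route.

Leg 1: -156.7° → -2.8°, shortest Δλ = 153.9° (east) — does not cross 180°.
Leg 2: -2.8° → -90.8°, shortest Δλ = -88.0° (west) — does not cross 180°.
Leg 3: -90.8° → +146.9°, shortest Δλ = -122.3° (west) — crosses 180°.
Leg 4: +146.9° → -134.6°, shortest Δλ = 78.5° (east) — crosses 180°.
Total crossings: 2.

2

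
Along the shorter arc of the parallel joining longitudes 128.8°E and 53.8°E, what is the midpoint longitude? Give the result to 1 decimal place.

Signed shortest Δλ from +128.8° to +53.8° is -75.0°.
Midpoint longitude = +128.8° + (-75.0°)/2 = +128.8° − 37.5° = +91.3°.

91.3°E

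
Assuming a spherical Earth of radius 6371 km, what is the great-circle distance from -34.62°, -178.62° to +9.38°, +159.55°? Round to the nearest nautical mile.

2919 nmi

Δλ = 159.55 − -178.62 = 338.17°; wrapped into (−180°, 180°]: -21.83°.
Δφ = 9.38 − -34.62 = 44.00°.
a = sin²(Δφ/2) + cos φ₁ · cos φ₂ · sin²(Δλ/2) = 0.169442.
c = 2·atan2(√a, √(1−a)) = 0.84849 rad → d = 6371·c ≈ 5405.73 km ≈ 2918.86 nmi.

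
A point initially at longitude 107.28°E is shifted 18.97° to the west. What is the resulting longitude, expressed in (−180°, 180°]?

88.31°E

Start at +107.28°; shift −18.97° → +88.31°.
+88.31° already lies in (−180°, 180°].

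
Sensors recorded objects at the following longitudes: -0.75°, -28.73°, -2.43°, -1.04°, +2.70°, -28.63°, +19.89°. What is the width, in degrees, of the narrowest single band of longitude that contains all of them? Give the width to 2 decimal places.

48.62°

Sort the longitudes: -28.73°, -28.63°, -2.43°, -1.04°, -0.75°, +2.70°, +19.89°.
Eastward gaps between consecutive values (wrapping around): 0.10°, 26.20°, 1.39°, 0.29°, 3.45°, 17.19°, 311.38°.
Largest gap = 311.38° ⇒ minimal covering band is its complement: 360° − 311.38° = 48.62°.
Band runs from -28.73° eastward to +19.89°.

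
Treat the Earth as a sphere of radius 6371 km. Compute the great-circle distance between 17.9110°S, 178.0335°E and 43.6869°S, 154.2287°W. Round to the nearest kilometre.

3866 km

Δλ = -154.2287 − 178.0335 = -332.2622°; wrapped into (−180°, 180°]: 27.7378°.
Δφ = -43.6869 − -17.9110 = -25.7759°.
a = sin²(Δφ/2) + cos φ₁ · cos φ₂ · sin²(Δλ/2) = 0.089284.
c = 2·atan2(√a, √(1−a)) = 0.60688 rad → d = 6371·c ≈ 3866.42 km.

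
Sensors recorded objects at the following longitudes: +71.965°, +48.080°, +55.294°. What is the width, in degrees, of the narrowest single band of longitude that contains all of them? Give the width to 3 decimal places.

23.885°

Sort the longitudes: +48.080°, +55.294°, +71.965°.
Eastward gaps between consecutive values (wrapping around): 7.214°, 16.671°, 336.115°.
Largest gap = 336.115° ⇒ minimal covering band is its complement: 360° − 336.115° = 23.885°.
Band runs from +48.080° eastward to +71.965°.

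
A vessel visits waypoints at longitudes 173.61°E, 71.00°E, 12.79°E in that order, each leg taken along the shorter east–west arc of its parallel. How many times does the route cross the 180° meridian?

0

Leg 1: +173.61° → +71.00°, shortest Δλ = -102.61° (west) — does not cross 180°.
Leg 2: +71.00° → +12.79°, shortest Δλ = -58.21° (west) — does not cross 180°.
Total crossings: 0.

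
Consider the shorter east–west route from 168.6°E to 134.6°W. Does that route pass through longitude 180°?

Naïve |-134.6 − 168.6| = 303.2° > 180°, so the shorter arc goes the other way round — across 180°.
Signed shortest Δλ = ((-134.6 − 168.6 + 180) mod 360) − 180 = 56.8°.
Going east by 56.8° from +168.6° passes through 180° before reaching -134.6°.

Yes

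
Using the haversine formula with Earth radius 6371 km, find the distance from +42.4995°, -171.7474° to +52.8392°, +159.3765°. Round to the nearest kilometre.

Δλ = 159.3765 − -171.7474 = 331.1239°; wrapped into (−180°, 180°]: -28.8761°.
Δφ = 52.8392 − 42.4995 = 10.3397°.
a = sin²(Δφ/2) + cos φ₁ · cos φ₂ · sin²(Δλ/2) = 0.035806.
c = 2·atan2(√a, √(1−a)) = 0.38075 rad → d = 6371·c ≈ 2425.73 km.

2426 km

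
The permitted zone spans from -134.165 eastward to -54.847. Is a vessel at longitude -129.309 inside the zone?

Yes

Band width going east from -134.165° to -54.847°: ((-54.847 − -134.165) mod 360) = 79.318°.
Offset of -129.309° east of the west edge: ((-129.309 − -134.165) mod 360) = 4.856°.
4.856° ≤ 79.318° ⇒ inside.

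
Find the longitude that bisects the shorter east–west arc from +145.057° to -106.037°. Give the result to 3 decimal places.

Signed shortest Δλ from +145.057° to -106.037° is +108.906°.
Midpoint longitude = +145.057° + (+108.906°)/2 = +145.057° + 54.453° = +199.510°.
Normalise into (−180°, 180°]: -160.490°.
(The naïve average (+145.057 + -106.037)/2 = 19.51° is on the wrong side of the globe.)

-160.490°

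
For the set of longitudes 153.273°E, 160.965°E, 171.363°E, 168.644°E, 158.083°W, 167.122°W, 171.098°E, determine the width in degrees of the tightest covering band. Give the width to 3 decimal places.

48.644°

Sort the longitudes: -167.122°, -158.083°, +153.273°, +160.965°, +168.644°, +171.098°, +171.363°.
Eastward gaps between consecutive values (wrapping around): 9.039°, 311.356°, 7.692°, 7.679°, 2.454°, 0.265°, 21.515°.
Largest gap = 311.356° ⇒ minimal covering band is its complement: 360° − 311.356° = 48.644°.
Band runs from +153.273° eastward to -158.083°, crossing the antimeridian.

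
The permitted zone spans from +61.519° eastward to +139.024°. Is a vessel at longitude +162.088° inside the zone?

No

Band width going east from +61.519° to +139.024°: ((139.024 − 61.519) mod 360) = 77.505°.
Offset of +162.088° east of the west edge: ((162.088 − 61.519) mod 360) = 100.569°.
100.569° > 77.505° ⇒ outside.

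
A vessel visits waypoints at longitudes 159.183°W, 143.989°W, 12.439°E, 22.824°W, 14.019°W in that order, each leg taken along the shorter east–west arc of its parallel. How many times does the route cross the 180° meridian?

0

Leg 1: -159.183° → -143.989°, shortest Δλ = 15.194° (east) — does not cross 180°.
Leg 2: -143.989° → +12.439°, shortest Δλ = 156.428° (east) — does not cross 180°.
Leg 3: +12.439° → -22.824°, shortest Δλ = -35.263° (west) — does not cross 180°.
Leg 4: -22.824° → -14.019°, shortest Δλ = 8.805° (east) — does not cross 180°.
Total crossings: 0.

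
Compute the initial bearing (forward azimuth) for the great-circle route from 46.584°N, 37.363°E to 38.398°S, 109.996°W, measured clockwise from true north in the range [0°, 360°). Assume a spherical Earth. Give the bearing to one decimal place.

Δλ = -109.996 − 37.363 = -147.359°.
θ = atan2( sin Δλ · cos φ₂ , cos φ₁ · sin φ₂ − sin φ₁ · cos φ₂ · cos Δλ )
  = atan2(-0.42272, 0.05248) = -82.923° → normalised to [0°, 360°): 277.077°.

277.1°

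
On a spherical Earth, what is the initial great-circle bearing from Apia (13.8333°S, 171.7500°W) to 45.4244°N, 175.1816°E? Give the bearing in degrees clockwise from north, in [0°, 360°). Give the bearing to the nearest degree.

Δλ = 175.1816 − -171.7500 = 346.9316°; wrapped into (−180°, 180°]: -13.0684°.
θ = atan2( sin Δλ · cos φ₂ , cos φ₁ · sin φ₂ − sin φ₁ · cos φ₂ · cos Δλ )
  = atan2(-0.15870, 0.85513) = -10.514° → normalised to [0°, 360°): 349.486°.

349°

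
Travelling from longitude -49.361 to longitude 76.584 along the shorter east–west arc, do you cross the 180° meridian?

Signed shortest Δλ = ((76.584 − -49.361 + 180) mod 360) − 180 = 125.945°.
Going east by 125.945° from -49.361° reaches +76.584° without touching 180°.

No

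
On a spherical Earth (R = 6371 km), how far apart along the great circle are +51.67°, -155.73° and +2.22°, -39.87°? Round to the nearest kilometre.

11551 km

Δλ = -39.87 − -155.73 = 115.86°.
Δφ = 2.22 − 51.67 = -49.45°.
a = sin²(Δφ/2) + cos φ₁ · cos φ₂ · sin²(Δλ/2) = 0.619960.
c = 2·atan2(√a, √(1−a)) = 1.81308 rad → d = 6371·c ≈ 11551.13 km.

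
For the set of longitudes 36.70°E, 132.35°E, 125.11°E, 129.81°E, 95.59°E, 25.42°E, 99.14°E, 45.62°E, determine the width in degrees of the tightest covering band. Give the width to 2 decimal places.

Sort the longitudes: +25.42°, +36.70°, +45.62°, +95.59°, +99.14°, +125.11°, +129.81°, +132.35°.
Eastward gaps between consecutive values (wrapping around): 11.28°, 8.92°, 49.97°, 3.55°, 25.97°, 4.70°, 2.54°, 253.07°.
Largest gap = 253.07° ⇒ minimal covering band is its complement: 360° − 253.07° = 106.93°.
Band runs from +25.42° eastward to +132.35°.

106.93°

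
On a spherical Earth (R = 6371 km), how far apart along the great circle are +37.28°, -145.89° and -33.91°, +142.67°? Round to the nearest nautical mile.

5844 nmi

Δλ = 142.67 − -145.89 = 288.56°; wrapped into (−180°, 180°]: -71.44°.
Δφ = -33.91 − 37.28 = -71.19°.
a = sin²(Δφ/2) + cos φ₁ · cos φ₂ · sin²(Δλ/2) = 0.563866.
c = 2·atan2(√a, √(1−a)) = 1.69888 rad → d = 6371·c ≈ 10823.55 km ≈ 5844.25 nmi.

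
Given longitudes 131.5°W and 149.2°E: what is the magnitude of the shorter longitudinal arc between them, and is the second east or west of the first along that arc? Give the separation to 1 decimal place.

79.3° west

Raw difference: 149.2 − -131.5 = 280.7°.
Normalise into (−180°, 180°]: 280.7° − 360° = -79.3°.
Negative ⇒ the second point lies to the west; separation 79.3°.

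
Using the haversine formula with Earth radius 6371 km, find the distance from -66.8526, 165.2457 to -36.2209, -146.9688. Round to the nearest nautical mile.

Δλ = -146.9688 − 165.2457 = -312.2145°; wrapped into (−180°, 180°]: 47.7855°.
Δφ = -36.2209 − -66.8526 = 30.6317°.
a = sin²(Δφ/2) + cos φ₁ · cos φ₂ · sin²(Δλ/2) = 0.121794.
c = 2·atan2(√a, √(1−a)) = 0.71299 rad → d = 6371·c ≈ 4542.43 km ≈ 2452.72 nmi.

2453 nmi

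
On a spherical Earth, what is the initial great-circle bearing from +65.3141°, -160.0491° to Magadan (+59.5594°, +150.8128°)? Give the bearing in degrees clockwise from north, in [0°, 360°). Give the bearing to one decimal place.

Δλ = 150.8128 − -160.0491 = 310.8619°; wrapped into (−180°, 180°]: -49.1381°.
θ = atan2( sin Δλ · cos φ₂ , cos φ₁ · sin φ₂ − sin φ₁ · cos φ₂ · cos Δλ )
  = atan2(-0.38317, 0.05890) = -81.261° → normalised to [0°, 360°): 278.739°.

278.7°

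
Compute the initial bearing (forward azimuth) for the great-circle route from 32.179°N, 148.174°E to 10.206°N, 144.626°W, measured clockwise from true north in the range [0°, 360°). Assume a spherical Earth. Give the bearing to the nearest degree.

93°

Δλ = -144.626 − 148.174 = -292.800°; wrapped into (−180°, 180°]: 67.200°.
θ = atan2( sin Δλ · cos φ₂ , cos φ₁ · sin φ₂ − sin φ₁ · cos φ₂ · cos Δλ )
  = atan2(0.90728, -0.05314) = 93.352° → normalised to [0°, 360°): 93.352°.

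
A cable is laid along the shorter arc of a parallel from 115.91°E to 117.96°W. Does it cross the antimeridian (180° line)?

Yes

Naïve |-117.96 − 115.91| = 233.87° > 180°, so the shorter arc goes the other way round — across 180°.
Signed shortest Δλ = ((-117.96 − 115.91 + 180) mod 360) − 180 = 126.13°.
Going east by 126.13° from +115.91° passes through 180° before reaching -117.96°.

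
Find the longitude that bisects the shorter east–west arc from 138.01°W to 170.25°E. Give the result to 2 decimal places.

163.88°W

Signed shortest Δλ from -138.01° to +170.25° is -51.74°.
Midpoint longitude = -138.01° + (-51.74°)/2 = -138.01° − 25.87° = -163.88°.
(The naïve average (-138.01 + +170.25)/2 = 16.12° is on the wrong side of the globe.)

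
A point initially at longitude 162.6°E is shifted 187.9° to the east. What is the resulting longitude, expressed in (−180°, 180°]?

Start at +162.6°; shift +187.9° → +350.5°.
+350.5° lies outside (−180°, 180°]; subtract 360° → -9.5°.

9.5°W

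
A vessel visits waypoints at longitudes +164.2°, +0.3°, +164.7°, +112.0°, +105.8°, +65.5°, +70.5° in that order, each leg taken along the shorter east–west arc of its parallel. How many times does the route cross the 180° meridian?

0

Leg 1: +164.2° → +0.3°, shortest Δλ = -163.9° (west) — does not cross 180°.
Leg 2: +0.3° → +164.7°, shortest Δλ = 164.4° (east) — does not cross 180°.
Leg 3: +164.7° → +112.0°, shortest Δλ = -52.7° (west) — does not cross 180°.
Leg 4: +112.0° → +105.8°, shortest Δλ = -6.2° (west) — does not cross 180°.
Leg 5: +105.8° → +65.5°, shortest Δλ = -40.3° (west) — does not cross 180°.
Leg 6: +65.5° → +70.5°, shortest Δλ = 5.0° (east) — does not cross 180°.
Total crossings: 0.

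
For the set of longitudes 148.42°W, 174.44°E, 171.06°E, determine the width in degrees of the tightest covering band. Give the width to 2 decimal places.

Sort the longitudes: -148.42°, +171.06°, +174.44°.
Eastward gaps between consecutive values (wrapping around): 319.48°, 3.38°, 37.14°.
Largest gap = 319.48° ⇒ minimal covering band is its complement: 360° − 319.48° = 40.52°.
Band runs from +171.06° eastward to -148.42°, crossing the antimeridian.

40.52°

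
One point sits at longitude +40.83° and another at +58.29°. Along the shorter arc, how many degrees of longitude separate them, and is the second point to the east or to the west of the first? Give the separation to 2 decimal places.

17.46° east

Raw difference: 58.29 − 40.83 = 17.46°.
Normalise into (−180°, 180°]: 17.46° stays 17.46°.
Positive ⇒ the second point lies to the east; separation 17.46°.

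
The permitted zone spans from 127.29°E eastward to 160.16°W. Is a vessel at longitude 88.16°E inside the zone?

No

Band width going east from +127.29° to -160.16°: ((-160.16 − 127.29) mod 360) = 72.55°.
Offset of +88.16° east of the west edge: ((88.16 − 127.29) mod 360) = 320.87°.
320.87° > 72.55° ⇒ outside.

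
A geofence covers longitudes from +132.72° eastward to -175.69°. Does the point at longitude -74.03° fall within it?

Band width going east from +132.72° to -175.69°: ((-175.69 − 132.72) mod 360) = 51.59°.
Offset of -74.03° east of the west edge: ((-74.03 − 132.72) mod 360) = 153.25°.
153.25° > 51.59° ⇒ outside.

No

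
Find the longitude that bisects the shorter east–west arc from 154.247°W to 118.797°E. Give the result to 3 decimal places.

162.275°E

Signed shortest Δλ from -154.247° to +118.797° is -86.956°.
Midpoint longitude = -154.247° + (-86.956°)/2 = -154.247° − 43.478° = -197.725°.
Normalise into (−180°, 180°]: +162.275°.
(The naïve average (-154.247 + +118.797)/2 = -17.725° is on the wrong side of the globe.)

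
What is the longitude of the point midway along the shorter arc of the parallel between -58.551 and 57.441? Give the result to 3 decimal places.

-0.555°

Signed shortest Δλ from -58.551° to +57.441° is +115.992°.
Midpoint longitude = -58.551° + (+115.992°)/2 = -58.551° + 57.996° = -0.555°.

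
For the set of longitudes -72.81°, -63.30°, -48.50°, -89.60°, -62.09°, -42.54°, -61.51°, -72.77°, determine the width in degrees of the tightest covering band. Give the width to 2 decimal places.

Sort the longitudes: -89.60°, -72.81°, -72.77°, -63.30°, -62.09°, -61.51°, -48.50°, -42.54°.
Eastward gaps between consecutive values (wrapping around): 16.79°, 0.04°, 9.47°, 1.21°, 0.58°, 13.01°, 5.96°, 312.94°.
Largest gap = 312.94° ⇒ minimal covering band is its complement: 360° − 312.94° = 47.06°.
Band runs from -89.60° eastward to -42.54°.

47.06°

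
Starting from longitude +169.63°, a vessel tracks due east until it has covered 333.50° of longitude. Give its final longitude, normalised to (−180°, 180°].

Start at +169.63°; shift +333.50° → +503.13°.
+503.13° lies outside (−180°, 180°]; subtract 360° → +143.13°.

+143.13°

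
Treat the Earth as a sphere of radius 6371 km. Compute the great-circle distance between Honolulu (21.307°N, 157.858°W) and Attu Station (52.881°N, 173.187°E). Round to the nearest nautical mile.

Δλ = 173.187 − -157.858 = 331.045°; wrapped into (−180°, 180°]: -28.955°.
Δφ = 52.881 − 21.307 = 31.574°.
a = sin²(Δφ/2) + cos φ₁ · cos φ₂ · sin²(Δλ/2) = 0.109157.
c = 2·atan2(√a, √(1−a)) = 0.67343 rad → d = 6371·c ≈ 4290.42 km ≈ 2316.64 nmi.

2317 nmi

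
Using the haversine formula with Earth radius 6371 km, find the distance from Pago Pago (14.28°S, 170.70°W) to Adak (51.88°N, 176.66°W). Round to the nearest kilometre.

Δλ = -176.66 − -170.70 = -5.96°.
Δφ = 51.88 − -14.28 = 66.16°.
a = sin²(Δφ/2) + cos φ₁ · cos φ₂ · sin²(Δλ/2) = 0.299525.
c = 2·atan2(√a, √(1−a)) = 1.15824 rad → d = 6371·c ≈ 7379.16 km.

7379 km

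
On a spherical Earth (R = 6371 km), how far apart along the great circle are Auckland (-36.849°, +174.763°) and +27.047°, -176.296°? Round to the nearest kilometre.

7166 km

Δλ = -176.296 − 174.763 = -351.059°; wrapped into (−180°, 180°]: 8.941°.
Δφ = 27.047 − -36.849 = 63.896°.
a = sin²(Δφ/2) + cos φ₁ · cos φ₂ · sin²(Δλ/2) = 0.284329.
c = 2·atan2(√a, √(1−a)) = 1.12482 rad → d = 6371·c ≈ 7166.21 km.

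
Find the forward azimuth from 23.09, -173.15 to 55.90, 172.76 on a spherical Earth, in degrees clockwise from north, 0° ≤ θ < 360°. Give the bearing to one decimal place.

Δλ = 172.76 − -173.15 = 345.91°; wrapped into (−180°, 180°]: -14.09°.
θ = atan2( sin Δλ · cos φ₂ , cos φ₁ · sin φ₂ − sin φ₁ · cos φ₂ · cos Δλ )
  = atan2(-0.13649, 0.54847) = -13.974° → normalised to [0°, 360°): 346.026°.

346.0°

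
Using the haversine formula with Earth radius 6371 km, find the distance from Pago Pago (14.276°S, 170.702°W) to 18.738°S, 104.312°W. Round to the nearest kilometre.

Δλ = -104.312 − -170.702 = 66.390°.
Δφ = -18.738 − -14.276 = -4.462°.
a = sin²(Δφ/2) + cos φ₁ · cos φ₂ · sin²(Δλ/2) = 0.276608.
c = 2·atan2(√a, √(1−a)) = 1.10763 rad → d = 6371·c ≈ 7056.70 km.

7057 km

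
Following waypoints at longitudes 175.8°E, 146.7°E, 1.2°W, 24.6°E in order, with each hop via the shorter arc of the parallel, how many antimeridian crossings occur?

Leg 1: +175.8° → +146.7°, shortest Δλ = -29.1° (west) — does not cross 180°.
Leg 2: +146.7° → -1.2°, shortest Δλ = -147.9° (west) — does not cross 180°.
Leg 3: -1.2° → +24.6°, shortest Δλ = 25.8° (east) — does not cross 180°.
Total crossings: 0.

0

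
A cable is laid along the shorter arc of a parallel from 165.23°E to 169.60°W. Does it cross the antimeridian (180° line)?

Yes

Naïve |-169.60 − 165.23| = 334.83° > 180°, so the shorter arc goes the other way round — across 180°.
Signed shortest Δλ = ((-169.60 − 165.23 + 180) mod 360) − 180 = 25.17°.
Going east by 25.17° from +165.23° passes through 180° before reaching -169.60°.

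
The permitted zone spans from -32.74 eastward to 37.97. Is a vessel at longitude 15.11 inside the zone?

Band width going east from -32.74° to +37.97°: ((37.97 − -32.74) mod 360) = 70.71°.
Offset of +15.11° east of the west edge: ((15.11 − -32.74) mod 360) = 47.85°.
47.85° ≤ 70.71° ⇒ inside.

Yes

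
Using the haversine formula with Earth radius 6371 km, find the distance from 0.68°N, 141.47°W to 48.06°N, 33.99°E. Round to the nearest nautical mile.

7871 nmi

Δλ = 33.99 − -141.47 = 175.46°.
Δφ = 48.06 − 0.68 = 47.38°.
a = sin²(Δφ/2) + cos φ₁ · cos φ₂ · sin²(Δλ/2) = 0.828690.
c = 2·atan2(√a, √(1−a)) = 2.28813 rad → d = 6371·c ≈ 14577.70 km ≈ 7871.33 nmi.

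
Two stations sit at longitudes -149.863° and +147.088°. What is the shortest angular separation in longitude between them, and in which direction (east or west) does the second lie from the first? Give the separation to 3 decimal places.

Raw difference: 147.088 − -149.863 = 296.951°.
Normalise into (−180°, 180°]: 296.951° − 360° = -63.049°.
Negative ⇒ the second point lies to the west; separation 63.049°.

63.049° west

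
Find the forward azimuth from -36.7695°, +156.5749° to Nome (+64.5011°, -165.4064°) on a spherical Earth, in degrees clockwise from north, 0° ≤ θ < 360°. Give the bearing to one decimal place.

16.0°

Δλ = -165.4064 − 156.5749 = -321.9813°; wrapped into (−180°, 180°]: 38.0187°.
θ = atan2( sin Δλ · cos φ₂ , cos φ₁ · sin φ₂ − sin φ₁ · cos φ₂ · cos Δλ )
  = atan2(0.26515, 0.92604) = 15.978° → normalised to [0°, 360°): 15.978°.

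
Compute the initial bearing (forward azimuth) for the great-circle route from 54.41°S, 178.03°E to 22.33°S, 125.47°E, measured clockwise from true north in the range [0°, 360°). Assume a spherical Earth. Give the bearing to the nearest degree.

Δλ = 125.47 − 178.03 = -52.56°.
θ = atan2( sin Δλ · cos φ₂ , cos φ₁ · sin φ₂ − sin φ₁ · cos φ₂ · cos Δλ )
  = atan2(-0.73445, 0.23618) = -72.174° → normalised to [0°, 360°): 287.826°.

288°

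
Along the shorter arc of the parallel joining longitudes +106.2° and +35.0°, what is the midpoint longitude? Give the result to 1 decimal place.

Signed shortest Δλ from +106.2° to +35.0° is -71.2°.
Midpoint longitude = +106.2° + (-71.2°)/2 = +106.2° − 35.6° = +70.6°.

+70.6°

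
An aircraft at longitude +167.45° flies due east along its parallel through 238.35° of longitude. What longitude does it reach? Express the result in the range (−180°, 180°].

Start at +167.45°; shift +238.35° → +405.80°.
+405.80° lies outside (−180°, 180°]; subtract 360° → +45.80°.

+45.80°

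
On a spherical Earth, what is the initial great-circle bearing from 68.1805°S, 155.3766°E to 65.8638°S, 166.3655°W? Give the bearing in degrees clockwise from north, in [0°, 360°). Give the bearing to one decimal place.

99.2°

Δλ = -166.3655 − 155.3766 = -321.7421°; wrapped into (−180°, 180°]: 38.2579°.
θ = atan2( sin Δλ · cos φ₂ , cos φ₁ · sin φ₂ − sin φ₁ · cos φ₂ · cos Δλ )
  = atan2(0.25320, -0.04111) = 99.221° → normalised to [0°, 360°): 99.221°.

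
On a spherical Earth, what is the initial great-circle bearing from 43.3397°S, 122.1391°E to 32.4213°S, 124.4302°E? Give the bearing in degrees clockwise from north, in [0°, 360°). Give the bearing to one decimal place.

Δλ = 124.4302 − 122.1391 = 2.2911°.
θ = atan2( sin Δλ · cos φ₂ , cos φ₁ · sin φ₂ − sin φ₁ · cos φ₂ · cos Δλ )
  = atan2(0.03375, 0.18895) = 10.126° → normalised to [0°, 360°): 10.126°.

10.1°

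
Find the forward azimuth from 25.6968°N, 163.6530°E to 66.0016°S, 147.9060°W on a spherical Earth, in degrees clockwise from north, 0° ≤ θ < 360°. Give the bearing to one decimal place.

Δλ = -147.9060 − 163.6530 = -311.5590°; wrapped into (−180°, 180°]: 48.4410°.
θ = atan2( sin Δλ · cos φ₂ , cos φ₁ · sin φ₂ − sin φ₁ · cos φ₂ · cos Δλ )
  = atan2(0.30433, -0.94020) = 162.064° → normalised to [0°, 360°): 162.064°.

162.1°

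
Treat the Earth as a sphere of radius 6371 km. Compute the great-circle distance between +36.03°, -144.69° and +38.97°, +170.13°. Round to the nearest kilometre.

Δλ = 170.13 − -144.69 = 314.82°; wrapped into (−180°, 180°]: -45.18°.
Δφ = 38.97 − 36.03 = 2.94°.
a = sin²(Δφ/2) + cos φ₁ · cos φ₂ · sin²(Δλ/2) = 0.093436.
c = 2·atan2(√a, √(1−a)) = 0.62129 rad → d = 6371·c ≈ 3958.24 km.

3958 km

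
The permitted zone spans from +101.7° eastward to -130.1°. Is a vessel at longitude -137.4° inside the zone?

Band width going east from +101.7° to -130.1°: ((-130.1 − 101.7) mod 360) = 128.2°.
Offset of -137.4° east of the west edge: ((-137.4 − 101.7) mod 360) = 120.9°.
120.9° ≤ 128.2° ⇒ inside.

Yes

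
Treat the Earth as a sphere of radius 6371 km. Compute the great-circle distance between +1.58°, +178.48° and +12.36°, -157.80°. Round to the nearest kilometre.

2875 km

Δλ = -157.80 − 178.48 = -336.28°; wrapped into (−180°, 180°]: 23.72°.
Δφ = 12.36 − 1.58 = 10.78°.
a = sin²(Δφ/2) + cos φ₁ · cos φ₂ · sin²(Δλ/2) = 0.050068.
c = 2·atan2(√a, √(1−a)) = 0.45134 rad → d = 6371·c ≈ 2875.48 km.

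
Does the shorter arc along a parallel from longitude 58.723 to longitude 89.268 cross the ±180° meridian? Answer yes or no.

No

Signed shortest Δλ = ((89.268 − 58.723 + 180) mod 360) − 180 = 30.545°.
Going east by 30.545° from +58.723° reaches +89.268° without touching 180°.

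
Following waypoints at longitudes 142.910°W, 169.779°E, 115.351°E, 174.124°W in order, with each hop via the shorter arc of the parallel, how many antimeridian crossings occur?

Leg 1: -142.910° → +169.779°, shortest Δλ = -47.311° (west) — crosses 180°.
Leg 2: +169.779° → +115.351°, shortest Δλ = -54.428° (west) — does not cross 180°.
Leg 3: +115.351° → -174.124°, shortest Δλ = 70.525° (east) — crosses 180°.
Total crossings: 2.

2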